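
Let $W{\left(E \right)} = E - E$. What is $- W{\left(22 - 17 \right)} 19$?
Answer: $0$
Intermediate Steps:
$W{\left(E \right)} = 0$
$- W{\left(22 - 17 \right)} 19 = - 0 \cdot 19 = \left(-1\right) 0 = 0$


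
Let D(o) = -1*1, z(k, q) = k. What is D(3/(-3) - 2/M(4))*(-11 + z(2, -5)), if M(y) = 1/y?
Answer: 9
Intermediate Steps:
D(o) = -1
D(3/(-3) - 2/M(4))*(-11 + z(2, -5)) = -(-11 + 2) = -1*(-9) = 9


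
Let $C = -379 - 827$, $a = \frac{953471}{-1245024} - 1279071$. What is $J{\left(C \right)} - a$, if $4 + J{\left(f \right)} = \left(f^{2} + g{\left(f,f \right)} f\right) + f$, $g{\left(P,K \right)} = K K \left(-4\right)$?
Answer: $\frac{8738738248755935}{1245024} \approx 7.0189 \cdot 10^{9}$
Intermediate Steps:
$g{\left(P,K \right)} = - 4 K^{2}$ ($g{\left(P,K \right)} = K^{2} \left(-4\right) = - 4 K^{2}$)
$a = - \frac{1592475046175}{1245024}$ ($a = 953471 \left(- \frac{1}{1245024}\right) - 1279071 = - \frac{953471}{1245024} - 1279071 = - \frac{1592475046175}{1245024} \approx -1.2791 \cdot 10^{6}$)
$C = -1206$
$J{\left(f \right)} = -4 + f + f^{2} - 4 f^{3}$ ($J{\left(f \right)} = -4 + \left(\left(f^{2} + - 4 f^{2} f\right) + f\right) = -4 - \left(- f - f^{2} + 4 f^{3}\right) = -4 + \left(f + f^{2} - 4 f^{3}\right) = -4 + f + f^{2} - 4 f^{3}$)
$J{\left(C \right)} - a = \left(-4 - 1206 + \left(-1206\right)^{2} - 4 \left(-1206\right)^{3}\right) - - \frac{1592475046175}{1245024} = \left(-4 - 1206 + 1454436 - -7016199264\right) + \frac{1592475046175}{1245024} = \left(-4 - 1206 + 1454436 + 7016199264\right) + \frac{1592475046175}{1245024} = 7017652490 + \frac{1592475046175}{1245024} = \frac{8738738248755935}{1245024}$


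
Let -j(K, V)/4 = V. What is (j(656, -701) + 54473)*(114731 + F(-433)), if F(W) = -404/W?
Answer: 2845459901779/433 ≈ 6.5715e+9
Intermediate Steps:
j(K, V) = -4*V
(j(656, -701) + 54473)*(114731 + F(-433)) = (-4*(-701) + 54473)*(114731 - 404/(-433)) = (2804 + 54473)*(114731 - 404*(-1/433)) = 57277*(114731 + 404/433) = 57277*(49678927/433) = 2845459901779/433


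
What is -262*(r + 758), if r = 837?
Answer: -417890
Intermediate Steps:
-262*(r + 758) = -262*(837 + 758) = -262*1595 = -417890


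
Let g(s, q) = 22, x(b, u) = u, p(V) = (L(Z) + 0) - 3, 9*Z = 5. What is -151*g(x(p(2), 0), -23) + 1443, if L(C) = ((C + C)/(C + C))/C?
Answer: -1879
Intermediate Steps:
Z = 5/9 (Z = (⅑)*5 = 5/9 ≈ 0.55556)
L(C) = 1/C (L(C) = ((2*C)/((2*C)))/C = ((2*C)*(1/(2*C)))/C = 1/C)
p(V) = -6/5 (p(V) = (1/(5/9) + 0) - 3 = (9/5 + 0) - 3 = 9/5 - 3 = -6/5)
-151*g(x(p(2), 0), -23) + 1443 = -151*22 + 1443 = -3322 + 1443 = -1879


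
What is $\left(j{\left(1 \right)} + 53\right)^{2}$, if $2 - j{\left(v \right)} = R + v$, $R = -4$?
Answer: $3364$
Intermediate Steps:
$j{\left(v \right)} = 6 - v$ ($j{\left(v \right)} = 2 - \left(-4 + v\right) = 6 - v$)
$\left(j{\left(1 \right)} + 53\right)^{2} = \left(\left(6 - 1\right) + 53\right)^{2} = \left(5 + 53\right)^{2} = 58^{2} = 3364$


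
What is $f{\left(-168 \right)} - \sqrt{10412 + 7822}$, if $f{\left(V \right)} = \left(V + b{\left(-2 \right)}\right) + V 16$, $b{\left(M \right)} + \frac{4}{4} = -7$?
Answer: $-2864 - 3 \sqrt{2026} \approx -2999.0$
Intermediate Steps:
$b{\left(M \right)} = -8$ ($b{\left(M \right)} = -1 - 7 = -8$)
$f{\left(V \right)} = -8 + 17 V$ ($f{\left(V \right)} = \left(V - 8\right) + V 16 = \left(-8 + V\right) + 16 V = -8 + 17 V$)
$f{\left(-168 \right)} - \sqrt{10412 + 7822} = \left(-8 + 17 \left(-168\right)\right) - \sqrt{10412 + 7822} = \left(-8 - 2856\right) - \sqrt{18234} = -2864 - 3 \sqrt{2026}$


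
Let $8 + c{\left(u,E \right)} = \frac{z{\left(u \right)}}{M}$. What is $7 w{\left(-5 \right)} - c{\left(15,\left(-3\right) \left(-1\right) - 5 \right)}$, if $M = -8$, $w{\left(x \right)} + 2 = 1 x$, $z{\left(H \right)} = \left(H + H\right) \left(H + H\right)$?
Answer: $\frac{143}{2} \approx 71.5$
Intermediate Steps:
$z{\left(H \right)} = 4 H^{2}$ ($z{\left(H \right)} = 2 H 2 H = 4 H^{2}$)
$w{\left(x \right)} = -2 + x$ ($w{\left(x \right)} = -2 + 1 x = -2 + x$)
$c{\left(u,E \right)} = -8 - \frac{u^{2}}{2}$ ($c{\left(u,E \right)} = -8 + \frac{4 u^{2}}{-8} = -8 + 4 u^{2} \left(- \frac{1}{8}\right) = -8 - \frac{u^{2}}{2}$)
$7 w{\left(-5 \right)} - c{\left(15,\left(-3\right) \left(-1\right) - 5 \right)} = 7 \left(-2 - 5\right) - \left(-8 - \frac{15^{2}}{2}\right) = 7 \left(-7\right) - \left(-8 - \frac{225}{2}\right) = -49 - \left(-8 - \frac{225}{2}\right) = -49 - - \frac{241}{2} = -49 + \frac{241}{2} = \frac{143}{2}$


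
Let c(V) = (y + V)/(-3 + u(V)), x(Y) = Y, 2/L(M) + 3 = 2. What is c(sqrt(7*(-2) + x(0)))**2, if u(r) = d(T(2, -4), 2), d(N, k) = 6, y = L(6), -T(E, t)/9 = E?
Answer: (2 - I*sqrt(14))**2/9 ≈ -1.1111 - 1.663*I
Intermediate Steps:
L(M) = -2 (L(M) = 2/(-3 + 2) = 2/(-1) = 2*(-1) = -2)
T(E, t) = -9*E
y = -2
u(r) = 6
c(V) = -2/3 + V/3 (c(V) = (-2 + V)/(-3 + 6) = (-2 + V)/3 = (-2 + V)*(1/3) = -2/3 + V/3)
c(sqrt(7*(-2) + x(0)))**2 = (-2/3 + sqrt(7*(-2) + 0)/3)**2 = (-2/3 + sqrt(-14 + 0)/3)**2 = (-2/3 + sqrt(-14)/3)**2 = (-2/3 + (I*sqrt(14))/3)**2 = (-2/3 + I*sqrt(14)/3)**2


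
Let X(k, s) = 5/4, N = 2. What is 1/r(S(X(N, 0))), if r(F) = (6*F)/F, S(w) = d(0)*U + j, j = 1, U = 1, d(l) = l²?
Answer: ⅙ ≈ 0.16667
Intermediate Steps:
X(k, s) = 5/4 (X(k, s) = 5*(¼) = 5/4)
S(w) = 1 (S(w) = 0²*1 + 1 = 0*1 + 1 = 0 + 1 = 1)
r(F) = 6
1/r(S(X(N, 0))) = 1/6 = ⅙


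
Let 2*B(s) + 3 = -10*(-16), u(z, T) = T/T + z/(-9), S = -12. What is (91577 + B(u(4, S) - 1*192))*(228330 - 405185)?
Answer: -32419466905/2 ≈ -1.6210e+10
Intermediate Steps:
u(z, T) = 1 - z/9 (u(z, T) = 1 + z*(-⅑) = 1 - z/9)
B(s) = 157/2 (B(s) = -3/2 + (-10*(-16))/2 = -3/2 + (½)*160 = -3/2 + 80 = 157/2)
(91577 + B(u(4, S) - 1*192))*(228330 - 405185) = (91577 + 157/2)*(228330 - 405185) = (183311/2)*(-176855) = -32419466905/2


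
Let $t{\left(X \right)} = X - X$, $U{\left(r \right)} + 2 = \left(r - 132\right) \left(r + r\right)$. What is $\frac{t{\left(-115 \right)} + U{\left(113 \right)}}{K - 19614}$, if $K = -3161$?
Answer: $\frac{4296}{22775} \approx 0.18863$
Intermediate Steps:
$U{\left(r \right)} = -2 + 2 r \left(-132 + r\right)$ ($U{\left(r \right)} = -2 + \left(r - 132\right) \left(r + r\right) = -2 + \left(-132 + r\right) 2 r = -2 + 2 r \left(-132 + r\right)$)
$t{\left(X \right)} = 0$
$\frac{t{\left(-115 \right)} + U{\left(113 \right)}}{K - 19614} = \frac{0 - \left(29834 - 25538\right)}{-3161 - 19614} = \frac{0 - 4296}{-22775} = \left(0 - 4296\right) \left(- \frac{1}{22775}\right) = \left(-4296\right) \left(- \frac{1}{22775}\right) = \frac{4296}{22775}$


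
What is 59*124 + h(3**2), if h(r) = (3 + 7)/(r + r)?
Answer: 65849/9 ≈ 7316.6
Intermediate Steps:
h(r) = 5/r (h(r) = 10/((2*r)) = 10*(1/(2*r)) = 5/r)
59*124 + h(3**2) = 59*124 + 5/(3**2) = 7316 + 5/9 = 65849/9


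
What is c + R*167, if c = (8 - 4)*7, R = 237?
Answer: 39607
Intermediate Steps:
c = 28 (c = 4*7 = 28)
c + R*167 = 28 + 237*167 = 28 + 39579 = 39607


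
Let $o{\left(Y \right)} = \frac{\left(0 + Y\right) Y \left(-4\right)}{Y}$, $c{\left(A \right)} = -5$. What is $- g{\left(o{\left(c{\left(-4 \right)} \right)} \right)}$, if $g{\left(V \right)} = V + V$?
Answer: $-40$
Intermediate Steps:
$o{\left(Y \right)} = - 4 Y$ ($o{\left(Y \right)} = \frac{Y Y \left(-4\right)}{Y} = \frac{Y^{2} \left(-4\right)}{Y} = \frac{\left(-4\right) Y^{2}}{Y} = - 4 Y$)
$g{\left(V \right)} = 2 V$
$- g{\left(o{\left(c{\left(-4 \right)} \right)} \right)} = - 2 \left(\left(-4\right) \left(-5\right)\right) = - 2 \cdot 20 = \left(-1\right) 40 = -40$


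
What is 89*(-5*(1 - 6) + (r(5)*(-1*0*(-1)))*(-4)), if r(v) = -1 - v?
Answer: 2225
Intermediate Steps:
89*(-5*(1 - 6) + (r(5)*(-1*0*(-1)))*(-4)) = 89*(-5*(1 - 6) + ((-1 - 1*5)*(-1*0*(-1)))*(-4)) = 89*(-5*(-5) + ((-1 - 5)*(0*(-1)))*(-4)) = 89*(25 - 6*0*(-4)) = 89*(25 + 0*(-4)) = 89*(25 + 0) = 89*25 = 2225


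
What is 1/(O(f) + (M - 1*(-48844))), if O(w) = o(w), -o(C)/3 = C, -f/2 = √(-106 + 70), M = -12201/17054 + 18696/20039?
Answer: 5704502367641023845154/278632106003952141168499537 - 4204429829098244496*I/278632106003952141168499537 ≈ 2.0473e-5 - 1.509e-8*I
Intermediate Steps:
M = 74345745/341745106 (M = -12201*1/17054 + 18696*(1/20039) = -12201/17054 + 18696/20039 = 74345745/341745106 ≈ 0.21755)
f = -12*I (f = -2*√(-106 + 70) = -12*I ≈ -12.0*I)
o(C) = -3*C
O(w) = -3*w
1/(O(f) + (M - 1*(-48844))) = 1/(-(-36)*I + (74345745/341745106 - 1*(-48844))) = 1/(36*I + (74345745/341745106 + 48844)) = 1/(36*I + 16692272303209/341745106) = 1/(16692272303209/341745106 + 36*I) = 116789717474951236*(16692272303209/341745106 - 36*I)/278632106003952141168499537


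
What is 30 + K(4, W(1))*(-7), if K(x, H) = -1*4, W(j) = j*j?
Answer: 58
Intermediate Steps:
W(j) = j**2
K(x, H) = -4
30 + K(4, W(1))*(-7) = 30 - 4*(-7) = 30 + 28 = 58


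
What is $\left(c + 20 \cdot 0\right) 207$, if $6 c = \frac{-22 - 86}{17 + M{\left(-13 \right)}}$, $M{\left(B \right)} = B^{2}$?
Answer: $- \frac{621}{31} \approx -20.032$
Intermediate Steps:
$c = - \frac{3}{31}$ ($c = \frac{\left(-22 - 86\right) \frac{1}{17 + \left(-13\right)^{2}}}{6} = \frac{\left(-108\right) \frac{1}{17 + 169}}{6} = \frac{\left(-108\right) \frac{1}{186}}{6} = \frac{1}{6} \left(- \frac{18}{31}\right) = - \frac{3}{31} \approx -0.096774$)
$\left(c + 20 \cdot 0\right) 207 = \left(- \frac{3}{31} + 20 \cdot 0\right) 207 = \left(- \frac{3}{31} + 0\right) 207 = \left(- \frac{3}{31}\right) 207 = - \frac{621}{31}$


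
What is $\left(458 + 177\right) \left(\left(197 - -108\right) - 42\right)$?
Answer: $167005$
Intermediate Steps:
$\left(458 + 177\right) \left(\left(197 - -108\right) - 42\right) = 635 \left(\left(197 + 108\right) - 42\right) = 635 \left(305 - 42\right) = 635 \cdot 263 = 167005$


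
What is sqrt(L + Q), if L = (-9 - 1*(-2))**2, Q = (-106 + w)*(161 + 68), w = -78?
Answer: I*sqrt(42087) ≈ 205.15*I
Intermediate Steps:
Q = -42136 (Q = (-106 - 78)*(161 + 68) = -184*229 = -42136)
L = 49 (L = (-9 + 2)**2 = (-7)**2 = 49)
sqrt(L + Q) = sqrt(49 - 42136) = sqrt(-42087) = I*sqrt(42087)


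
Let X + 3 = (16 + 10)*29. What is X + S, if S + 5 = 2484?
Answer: 3230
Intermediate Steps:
S = 2479 (S = -5 + 2484 = 2479)
X = 751 (X = -3 + (16 + 10)*29 = -3 + 26*29 = -3 + 754 = 751)
X + S = 751 + 2479 = 3230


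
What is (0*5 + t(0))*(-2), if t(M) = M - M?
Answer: 0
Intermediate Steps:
t(M) = 0
(0*5 + t(0))*(-2) = (0*5 + 0)*(-2) = (0 + 0)*(-2) = 0*(-2) = 0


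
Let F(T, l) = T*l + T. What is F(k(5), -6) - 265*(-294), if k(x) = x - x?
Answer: 77910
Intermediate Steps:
k(x) = 0
F(T, l) = T + T*l
F(k(5), -6) - 265*(-294) = 0*(1 - 6) - 265*(-294) = 0*(-5) + 77910 = 0 + 77910 = 77910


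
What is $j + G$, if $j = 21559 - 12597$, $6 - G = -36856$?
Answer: $45824$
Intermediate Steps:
$G = 36862$ ($G = 6 - -36856 = 6 + 36856 = 36862$)
$j = 8962$
$j + G = 8962 + 36862 = 45824$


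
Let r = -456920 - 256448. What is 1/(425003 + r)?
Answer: -1/288365 ≈ -3.4678e-6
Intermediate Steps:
r = -713368
1/(425003 + r) = 1/(425003 - 713368) = 1/(-288365) = -1/288365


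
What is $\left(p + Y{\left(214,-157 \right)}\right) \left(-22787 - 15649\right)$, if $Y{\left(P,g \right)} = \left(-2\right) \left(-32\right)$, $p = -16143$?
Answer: $618012444$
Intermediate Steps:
$Y{\left(P,g \right)} = 64$
$\left(p + Y{\left(214,-157 \right)}\right) \left(-22787 - 15649\right) = \left(-16143 + 64\right) \left(-22787 - 15649\right) = \left(-16079\right) \left(-38436\right) = 618012444$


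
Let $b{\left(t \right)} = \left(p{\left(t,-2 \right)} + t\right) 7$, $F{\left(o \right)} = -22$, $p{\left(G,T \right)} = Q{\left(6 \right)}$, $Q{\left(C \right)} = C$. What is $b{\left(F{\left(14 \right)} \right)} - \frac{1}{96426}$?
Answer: $- \frac{10799713}{96426} \approx -112.0$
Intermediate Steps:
$p{\left(G,T \right)} = 6$
$b{\left(t \right)} = 42 + 7 t$ ($b{\left(t \right)} = \left(6 + t\right) 7 = 42 + 7 t$)
$b{\left(F{\left(14 \right)} \right)} - \frac{1}{96426} = \left(42 + 7 \left(-22\right)\right) - \frac{1}{96426} = \left(42 - 154\right) - \frac{1}{96426} = -112 - \frac{1}{96426} = - \frac{10799713}{96426}$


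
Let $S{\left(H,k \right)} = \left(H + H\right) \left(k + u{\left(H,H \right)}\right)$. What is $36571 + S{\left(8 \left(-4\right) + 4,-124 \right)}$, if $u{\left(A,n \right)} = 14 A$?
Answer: $65467$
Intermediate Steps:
$S{\left(H,k \right)} = 2 H \left(k + 14 H\right)$ ($S{\left(H,k \right)} = \left(H + H\right) \left(k + 14 H\right) = 2 H \left(k + 14 H\right)$)
$36571 + S{\left(8 \left(-4\right) + 4,-124 \right)} = 36571 + 2 \left(8 \left(-4\right) + 4\right) \left(-124 + 14 \left(8 \left(-4\right) + 4\right)\right) = 36571 + 2 \left(-32 + 4\right) \left(-124 + 14 \left(-32 + 4\right)\right) = 36571 + 2 \left(-28\right) \left(-124 + 14 \left(-28\right)\right) = 36571 + 2 \left(-28\right) \left(-124 - 392\right) = 36571 + 2 \left(-28\right) \left(-516\right) = 36571 + 28896 = 65467$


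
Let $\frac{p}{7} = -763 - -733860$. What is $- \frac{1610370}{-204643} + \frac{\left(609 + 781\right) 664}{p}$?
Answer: $\frac{8452779214510}{1050162185597} \approx 8.049$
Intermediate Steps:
$p = 5131679$ ($p = 7 \left(-763 - -733860\right) = 7 \left(-763 + 733860\right) = 7 \cdot 733097 = 5131679$)
$- \frac{1610370}{-204643} + \frac{\left(609 + 781\right) 664}{p} = - \frac{1610370}{-204643} + \frac{\left(609 + 781\right) 664}{5131679} = \left(-1610370\right) \left(- \frac{1}{204643}\right) + 1390 \cdot 664 \cdot \frac{1}{5131679} = \frac{1610370}{204643} + 922960 \cdot \frac{1}{5131679} = \frac{1610370}{204643} + \frac{922960}{5131679} = \frac{8452779214510}{1050162185597}$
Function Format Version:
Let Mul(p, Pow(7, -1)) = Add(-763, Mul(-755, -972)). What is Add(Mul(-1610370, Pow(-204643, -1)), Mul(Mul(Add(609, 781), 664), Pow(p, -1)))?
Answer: Rational(8452779214510, 1050162185597) ≈ 8.0490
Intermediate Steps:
p = 5131679 (p = Mul(7, Add(-763, Mul(-755, -972))) = Mul(7, Add(-763, 733860)) = Mul(7, 733097) = 5131679)
Add(Mul(-1610370, Pow(-204643, -1)), Mul(Mul(Add(609, 781), 664), Pow(p, -1))) = Add(Mul(-1610370, Pow(-204643, -1)), Mul(Mul(Add(609, 781), 664), Pow(5131679, -1))) = Add(Mul(-1610370, Rational(-1, 204643)), Mul(Mul(1390, 664), Rational(1, 5131679))) = Add(Rational(1610370, 204643), Mul(922960, Rational(1, 5131679))) = Add(Rational(1610370, 204643), Rational(922960, 5131679)) = Rational(8452779214510, 1050162185597)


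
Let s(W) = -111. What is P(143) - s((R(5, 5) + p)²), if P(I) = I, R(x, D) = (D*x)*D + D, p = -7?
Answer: 254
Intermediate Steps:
R(x, D) = D + x*D² (R(x, D) = x*D² + D = D + x*D²)
P(143) - s((R(5, 5) + p)²) = 143 - 1*(-111) = 143 + 111 = 254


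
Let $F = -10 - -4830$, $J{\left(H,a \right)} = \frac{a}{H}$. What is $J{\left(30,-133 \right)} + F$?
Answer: $\frac{144467}{30} \approx 4815.6$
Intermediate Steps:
$F = 4820$ ($F = -10 + 4830 = 4820$)
$J{\left(30,-133 \right)} + F = - \frac{133}{30} + 4820 = \frac{144467}{30}$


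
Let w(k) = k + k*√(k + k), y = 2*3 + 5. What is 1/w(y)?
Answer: -1/231 + √22/231 ≈ 0.015976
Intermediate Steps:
y = 11 (y = 6 + 5 = 11)
w(k) = k + √2*k^(3/2) (w(k) = k + k*√(2*k) = k + k*(√2*√k) = k + √2*k^(3/2))
1/w(y) = 1/(11 + √2*11^(3/2)) = 1/(11 + √2*(11*√11)) = 1/(11 + 11*√22)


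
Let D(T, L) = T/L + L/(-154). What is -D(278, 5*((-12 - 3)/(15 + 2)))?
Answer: 12367043/196350 ≈ 62.985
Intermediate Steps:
D(T, L) = -L/154 + T/L (D(T, L) = T/L + L*(-1/154) = T/L - L/154 = -L/154 + T/L)
-D(278, 5*((-12 - 3)/(15 + 2))) = -(-5*(-12 - 3)/(15 + 2)/154 + 278/((5*((-12 - 3)/(15 + 2))))) = -(-5*(-15/17)/154 + 278/((5*(-15/17)))) = -(-5*(-15*1/17)/154 + 278/((5*(-15*1/17)))) = -(-5*(-15)/(154*17) + 278/((5*(-15/17)))) = -(-1/154*(-75/17) + 278/(-75/17)) = -(75/2618 + 278*(-17/75)) = -(75/2618 - 4726/75) = -1*(-12367043/196350) = 12367043/196350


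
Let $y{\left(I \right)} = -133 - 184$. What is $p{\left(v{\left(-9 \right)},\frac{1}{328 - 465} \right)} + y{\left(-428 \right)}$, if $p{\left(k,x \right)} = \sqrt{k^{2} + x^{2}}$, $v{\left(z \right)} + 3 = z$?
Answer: $-317 + \frac{\sqrt{2702737}}{137} \approx -305.0$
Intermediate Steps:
$v{\left(z \right)} = -3 + z$
$y{\left(I \right)} = -317$ ($y{\left(I \right)} = -133 - 184 = -317$)
$p{\left(v{\left(-9 \right)},\frac{1}{328 - 465} \right)} + y{\left(-428 \right)} = \sqrt{\left(-3 - 9\right)^{2} + \left(\frac{1}{328 - 465}\right)^{2}} - 317 = \sqrt{\left(-12\right)^{2} + \left(\frac{1}{-137}\right)^{2}} - 317 = \sqrt{144 + \left(- \frac{1}{137}\right)^{2}} - 317 = \sqrt{144 + \frac{1}{18769}} - 317 = \sqrt{\frac{2702737}{18769}} - 317 = \frac{\sqrt{2702737}}{137} - 317 = -317 + \frac{\sqrt{2702737}}{137}$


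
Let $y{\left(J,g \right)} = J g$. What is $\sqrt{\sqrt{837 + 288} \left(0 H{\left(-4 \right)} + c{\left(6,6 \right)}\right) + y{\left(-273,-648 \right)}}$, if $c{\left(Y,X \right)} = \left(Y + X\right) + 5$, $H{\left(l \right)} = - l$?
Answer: $\sqrt{176904 + 255 \sqrt{5}} \approx 421.28$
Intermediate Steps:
$c{\left(Y,X \right)} = 5 + X + Y$ ($c{\left(Y,X \right)} = \left(X + Y\right) + 5 = 5 + X + Y$)
$\sqrt{\sqrt{837 + 288} \left(0 H{\left(-4 \right)} + c{\left(6,6 \right)}\right) + y{\left(-273,-648 \right)}} = \sqrt{\sqrt{837 + 288} \left(0 \left(\left(-1\right) \left(-4\right)\right) + \left(5 + 6 + 6\right)\right) - -176904} = \sqrt{\sqrt{1125} \left(0 \cdot 4 + 17\right) + 176904} = \sqrt{15 \sqrt{5} \left(0 + 17\right) + 176904} = \sqrt{15 \sqrt{5} \cdot 17 + 176904} = \sqrt{255 \sqrt{5} + 176904} = \sqrt{176904 + 255 \sqrt{5}}$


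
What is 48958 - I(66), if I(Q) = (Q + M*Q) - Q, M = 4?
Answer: 48694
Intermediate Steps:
I(Q) = 4*Q (I(Q) = (Q + 4*Q) - Q = 5*Q - Q = 4*Q)
48958 - I(66) = 48958 - 4*66 = 48958 - 1*264 = 48958 - 264 = 48694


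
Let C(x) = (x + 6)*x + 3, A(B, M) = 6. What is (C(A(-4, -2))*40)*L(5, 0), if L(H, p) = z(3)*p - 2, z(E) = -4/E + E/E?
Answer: -6000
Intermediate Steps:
z(E) = 1 - 4/E (z(E) = -4/E + 1 = 1 - 4/E)
C(x) = 3 + x*(6 + x) (C(x) = (6 + x)*x + 3 = x*(6 + x) + 3 = 3 + x*(6 + x))
L(H, p) = -2 - p/3 (L(H, p) = ((-4 + 3)/3)*p - 2 = ((1/3)*(-1))*p - 2 = -p/3 - 2 = -2 - p/3)
(C(A(-4, -2))*40)*L(5, 0) = ((3 + 6**2 + 6*6)*40)*(-2 - 1/3*0) = ((3 + 36 + 36)*40)*(-2 + 0) = (75*40)*(-2) = 3000*(-2) = -6000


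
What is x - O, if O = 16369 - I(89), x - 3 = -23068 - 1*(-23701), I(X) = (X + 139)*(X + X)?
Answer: 24851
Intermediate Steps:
I(X) = 2*X*(139 + X) (I(X) = (139 + X)*(2*X) = 2*X*(139 + X))
x = 636 (x = 3 + (-23068 - 1*(-23701)) = 3 + (-23068 + 23701) = 3 + 633 = 636)
O = -24215 (O = 16369 - 2*89*(139 + 89) = 16369 - 2*89*228 = 16369 - 1*40584 = 16369 - 40584 = -24215)
x - O = 636 - 1*(-24215) = 636 + 24215 = 24851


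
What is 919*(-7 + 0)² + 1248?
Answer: 46279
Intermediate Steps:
919*(-7 + 0)² + 1248 = 919*(-7)² + 1248 = 919*49 + 1248 = 45031 + 1248 = 46279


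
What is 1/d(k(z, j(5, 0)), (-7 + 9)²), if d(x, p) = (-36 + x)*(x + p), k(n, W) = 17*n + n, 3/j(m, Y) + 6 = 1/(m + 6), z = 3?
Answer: 1/1044 ≈ 0.00095785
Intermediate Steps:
j(m, Y) = 3/(-6 + 1/(6 + m)) (j(m, Y) = 3/(-6 + 1/(m + 6)) = 3/(-6 + 1/(6 + m)))
k(n, W) = 18*n
d(x, p) = (-36 + x)*(p + x)
1/d(k(z, j(5, 0)), (-7 + 9)²) = 1/((18*3)² - 36*(-7 + 9)² - 648*3 + (-7 + 9)²*(18*3)) = 1/(54² - 36*2² - 36*54 + 2²*54) = 1/(2916 - 36*4 - 1944 + 4*54) = 1/(2916 - 144 - 1944 + 216) = 1/1044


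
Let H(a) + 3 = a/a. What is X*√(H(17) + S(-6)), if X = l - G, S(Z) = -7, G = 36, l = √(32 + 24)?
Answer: 6*I*(-18 + √14) ≈ -85.55*I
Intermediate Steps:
H(a) = -2 (H(a) = -3 + a/a = -3 + 1 = -2)
l = 2*√14 (l = √56 = 2*√14 ≈ 7.4833)
X = -36 + 2*√14 (X = 2*√14 - 1*36 = 2*√14 - 36 = -36 + 2*√14 ≈ -28.517)
X*√(H(17) + S(-6)) = (-36 + 2*√14)*√(-2 - 7) = (-36 + 2*√14)*√(-9) = (-36 + 2*√14)*(3*I) = 3*I*(-36 + 2*√14)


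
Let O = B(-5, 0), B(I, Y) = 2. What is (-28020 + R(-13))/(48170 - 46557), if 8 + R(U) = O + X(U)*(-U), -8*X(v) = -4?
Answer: -56039/3226 ≈ -17.371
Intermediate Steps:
X(v) = ½ (X(v) = -⅛*(-4) = ½)
O = 2
R(U) = -6 - U/2 (R(U) = -8 + (2 + (-U)/2) = -8 + (2 - U/2) = -6 - U/2)
(-28020 + R(-13))/(48170 - 46557) = (-28020 + (-6 - ½*(-13)))/(48170 - 46557) = (-28020 + (-6 + 13/2))/1613 = (-28020 + ½)*(1/1613) = -56039/2*1/1613 = -56039/3226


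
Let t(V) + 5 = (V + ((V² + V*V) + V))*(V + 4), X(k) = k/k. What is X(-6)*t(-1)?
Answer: -5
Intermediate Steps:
X(k) = 1
t(V) = -5 + (4 + V)*(2*V + 2*V²) (t(V) = -5 + (V + ((V² + V*V) + V))*(V + 4) = -5 + (V + ((V² + V²) + V))*(4 + V) = -5 + (V + (2*V² + V))*(4 + V) = -5 + (V + (V + 2*V²))*(4 + V) = -5 + (2*V + 2*V²)*(4 + V) = -5 + (4 + V)*(2*V + 2*V²))
X(-6)*t(-1) = 1*(-5 + 2*(-1)³ + 8*(-1) + 10*(-1)²) = 1*(-5 + 2*(-1) - 8 + 10*1) = 1*(-5 - 2 - 8 + 10) = 1*(-5) = -5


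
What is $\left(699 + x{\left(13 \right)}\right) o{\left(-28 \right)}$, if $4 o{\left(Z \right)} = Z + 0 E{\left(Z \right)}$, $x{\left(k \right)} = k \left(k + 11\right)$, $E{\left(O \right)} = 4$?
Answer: $-7077$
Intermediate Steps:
$x{\left(k \right)} = k \left(11 + k\right)$
$o{\left(Z \right)} = \frac{Z}{4}$ ($o{\left(Z \right)} = \frac{Z + 0 \cdot 4}{4} = \frac{Z + 0}{4} = \frac{Z}{4}$)
$\left(699 + x{\left(13 \right)}\right) o{\left(-28 \right)} = \left(699 + 13 \left(11 + 13\right)\right) \frac{1}{4} \left(-28\right) = \left(699 + 13 \cdot 24\right) \left(-7\right) = \left(699 + 312\right) \left(-7\right) = 1011 \left(-7\right) = -7077$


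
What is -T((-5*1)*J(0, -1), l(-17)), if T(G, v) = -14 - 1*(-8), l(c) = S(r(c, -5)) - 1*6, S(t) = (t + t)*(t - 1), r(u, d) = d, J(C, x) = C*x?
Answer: 6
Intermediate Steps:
S(t) = 2*t*(-1 + t) (S(t) = (2*t)*(-1 + t) = 2*t*(-1 + t))
l(c) = 54 (l(c) = 2*(-5)*(-1 - 5) - 1*6 = 2*(-5)*(-6) - 6 = 60 - 6 = 54)
T(G, v) = -6 (T(G, v) = -14 + 8 = -6)
-T((-5*1)*J(0, -1), l(-17)) = -1*(-6) = 6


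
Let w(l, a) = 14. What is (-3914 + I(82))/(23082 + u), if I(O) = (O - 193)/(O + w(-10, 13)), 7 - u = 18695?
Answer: -125285/140608 ≈ -0.89102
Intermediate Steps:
u = -18688 (u = 7 - 1*18695 = 7 - 18695 = -18688)
I(O) = (-193 + O)/(14 + O) (I(O) = (O - 193)/(O + 14) = (-193 + O)/(14 + O))
(-3914 + I(82))/(23082 + u) = (-3914 + (-193 + 82)/(14 + 82))/(23082 - 18688) = (-3914 - 111/96)/4394 = (-3914 + (1/96)*(-111))*(1/4394) = (-3914 - 37/32)*(1/4394) = -125285/32*1/4394 = -125285/140608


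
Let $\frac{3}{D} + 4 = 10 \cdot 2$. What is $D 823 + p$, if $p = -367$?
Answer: $- \frac{3403}{16} \approx -212.69$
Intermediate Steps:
$D = \frac{3}{16}$ ($D = \frac{3}{-4 + 10 \cdot 2} = \frac{3}{-4 + 20} = \frac{3}{16} \approx 0.1875$)
$D 823 + p = \frac{3}{16} \cdot 823 - 367 = \frac{2469}{16} - 367 = - \frac{3403}{16}$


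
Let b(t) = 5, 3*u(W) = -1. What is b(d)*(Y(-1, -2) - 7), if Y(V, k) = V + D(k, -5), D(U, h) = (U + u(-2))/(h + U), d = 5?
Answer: -115/3 ≈ -38.333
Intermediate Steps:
u(W) = -⅓ (u(W) = (⅓)*(-1) = -⅓)
D(U, h) = (-⅓ + U)/(U + h) (D(U, h) = (U - ⅓)/(h + U) = (-⅓ + U)/(U + h))
Y(V, k) = V + (-⅓ + k)/(-5 + k) (Y(V, k) = V + (-⅓ + k)/(k - 5) = V + (-⅓ + k)/(-5 + k))
b(d)*(Y(-1, -2) - 7) = 5*((-⅓ - 2 - (-5 - 2))/(-5 - 2) - 7) = 5*((-⅓ - 2 - 1*(-7))/(-7) - 7) = 5*(-(-⅓ - 2 + 7)/7 - 7) = 5*(-⅐*14/3 - 7) = 5*(-⅔ - 7) = 5*(-23/3) = -115/3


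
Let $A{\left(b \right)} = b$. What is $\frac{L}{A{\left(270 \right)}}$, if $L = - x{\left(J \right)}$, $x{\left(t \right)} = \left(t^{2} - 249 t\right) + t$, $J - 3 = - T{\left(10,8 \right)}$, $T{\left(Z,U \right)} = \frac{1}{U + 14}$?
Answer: $\frac{7787}{2904} \approx 2.6815$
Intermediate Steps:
$T{\left(Z,U \right)} = \frac{1}{14 + U}$
$J = \frac{65}{22}$ ($J = 3 - \frac{1}{14 + 8} = 3 - \frac{1}{22} = \frac{65}{22} \approx 2.9545$)
$x{\left(t \right)} = t^{2} - 248 t$
$L = \frac{350415}{484}$ ($L = - \frac{65 \left(-248 + \frac{65}{22}\right)}{22} = - \frac{65 \left(-5391\right)}{22 \cdot 22} = \left(-1\right) \left(- \frac{350415}{484}\right) = \frac{350415}{484} \approx 724.0$)
$\frac{L}{A{\left(270 \right)}} = \frac{350415}{484 \cdot 270} = \frac{350415}{484} \cdot \frac{1}{270} = \frac{7787}{2904}$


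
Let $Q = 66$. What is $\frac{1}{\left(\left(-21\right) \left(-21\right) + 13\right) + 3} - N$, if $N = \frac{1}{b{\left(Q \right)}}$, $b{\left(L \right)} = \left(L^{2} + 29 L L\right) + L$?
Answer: $\frac{130289}{59750922} \approx 0.0021805$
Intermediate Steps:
$b{\left(L \right)} = L + 30 L^{2}$ ($b{\left(L \right)} = \left(L^{2} + 29 L^{2}\right) + L = 30 L^{2} + L = L + 30 L^{2}$)
$N = \frac{1}{130746}$ ($N = \frac{1}{66 \left(1 + 30 \cdot 66\right)} = \frac{1}{66 \left(1 + 1980\right)} = \frac{1}{66 \cdot 1981} = \frac{1}{130746} \approx 7.6484 \cdot 10^{-6}$)
$\frac{1}{\left(\left(-21\right) \left(-21\right) + 13\right) + 3} - N = \frac{1}{\left(\left(-21\right) \left(-21\right) + 13\right) + 3} - \frac{1}{130746} = \frac{1}{\left(441 + 13\right) + 3} - \frac{1}{130746} = \frac{1}{454 + 3} - \frac{1}{130746} = \frac{1}{457} - \frac{1}{130746} = \frac{130289}{59750922}$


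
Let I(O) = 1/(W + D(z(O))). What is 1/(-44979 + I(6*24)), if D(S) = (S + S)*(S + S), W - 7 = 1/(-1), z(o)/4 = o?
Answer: -1327110/59692080689 ≈ -2.2233e-5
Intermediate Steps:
z(o) = 4*o
W = 6 (W = 7 + 1/(-1) = 7 - 1 = 6)
D(S) = 4*S² (D(S) = (2*S)*(2*S) = 4*S²)
I(O) = 1/(6 + 64*O²) (I(O) = 1/(6 + 4*(4*O)²) = 1/(6 + 4*(16*O²)) = 1/(6 + 64*O²))
1/(-44979 + I(6*24)) = 1/(-44979 + 1/(2*(3 + 32*(6*24)²))) = 1/(-44979 + 1/(2*(3 + 32*144²))) = 1/(-44979 + 1/(2*(3 + 32*20736))) = 1/(-44979 + 1/(2*(3 + 663552))) = 1/(-44979 + (½)/663555) = 1/(-44979 + (½)*(1/663555)) = 1/(-44979 + 1/1327110) = 1/(-59692080689/1327110) = -1327110/59692080689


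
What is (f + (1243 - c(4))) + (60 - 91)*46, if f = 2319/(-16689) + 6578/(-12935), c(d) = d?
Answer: -1038663608/5535185 ≈ -187.65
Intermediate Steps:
f = -3584013/5535185 (f = 2319*(-1/16689) + 6578*(-1/12935) = -773/5563 - 506/995 = -3584013/5535185 ≈ -0.64750)
(f + (1243 - c(4))) + (60 - 91)*46 = (-3584013/5535185 + (1243 - 1*4)) + (60 - 91)*46 = (-3584013/5535185 + (1243 - 4)) - 31*46 = (-3584013/5535185 + 1239) - 1426 = 6854510202/5535185 - 1426 = -1038663608/5535185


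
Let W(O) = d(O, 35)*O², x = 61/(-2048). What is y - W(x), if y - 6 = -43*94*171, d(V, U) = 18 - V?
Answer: -5937156768958117/8589934592 ≈ -6.9118e+5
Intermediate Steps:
y = -691176 (y = 6 - 43*94*171 = 6 - 4042*171 = 6 - 691182 = -691176)
x = -61/2048 (x = 61*(-1/2048) = -61/2048 ≈ -0.029785)
W(O) = O²*(18 - O) (W(O) = (18 - O)*O² = O²*(18 - O))
y - W(x) = -691176 - (-61/2048)²*(18 - 1*(-61/2048)) = -691176 - 3721*(18 + 61/2048)/4194304 = -691176 - 3721*36925/(4194304*2048) = -691176 - 1*137397925/8589934592 = -691176 - 137397925/8589934592 = -5937156768958117/8589934592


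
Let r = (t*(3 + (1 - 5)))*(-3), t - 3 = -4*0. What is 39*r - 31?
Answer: 320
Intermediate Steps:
t = 3 (t = 3 - 4*0 = 3 + 0 = 3)
r = 9 (r = (3*(3 + (1 - 5)))*(-3) = (3*(3 - 4))*(-3) = (3*(-1))*(-3) = -3*(-3) = 9)
39*r - 31 = 39*9 - 31 = 351 - 31 = 320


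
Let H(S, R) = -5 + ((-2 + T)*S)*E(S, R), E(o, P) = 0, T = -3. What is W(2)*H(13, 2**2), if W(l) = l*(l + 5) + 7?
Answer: -105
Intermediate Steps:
H(S, R) = -5 (H(S, R) = -5 + ((-2 - 3)*S)*0 = -5 - 5*S*0 = -5 + 0 = -5)
W(l) = 7 + l*(5 + l) (W(l) = l*(5 + l) + 7 = 7 + l*(5 + l))
W(2)*H(13, 2**2) = (7 + 2**2 + 5*2)*(-5) = (7 + 4 + 10)*(-5) = 21*(-5) = -105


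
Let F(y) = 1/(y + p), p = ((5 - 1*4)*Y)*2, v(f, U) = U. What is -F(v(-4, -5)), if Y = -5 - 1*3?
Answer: 1/21 ≈ 0.047619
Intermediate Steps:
Y = -8 (Y = -5 - 3 = -8)
p = -16 (p = ((5 - 1*4)*(-8))*2 = ((5 - 4)*(-8))*2 = (1*(-8))*2 = -8*2 = -16)
F(y) = 1/(-16 + y) (F(y) = 1/(y - 16) = 1/(-16 + y))
-F(v(-4, -5)) = -1/(-16 - 5) = -1/(-21) = -1*(-1/21) = 1/21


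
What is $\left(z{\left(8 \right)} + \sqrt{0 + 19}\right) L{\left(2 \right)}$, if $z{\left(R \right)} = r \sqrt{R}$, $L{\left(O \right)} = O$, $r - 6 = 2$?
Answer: $2 \sqrt{19} + 32 \sqrt{2} \approx 53.973$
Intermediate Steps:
$r = 8$ ($r = 6 + 2 = 8$)
$z{\left(R \right)} = 8 \sqrt{R}$
$\left(z{\left(8 \right)} + \sqrt{0 + 19}\right) L{\left(2 \right)} = \left(8 \sqrt{8} + \sqrt{0 + 19}\right) 2 = \left(8 \cdot 2 \sqrt{2} + \sqrt{19}\right) 2 = \left(16 \sqrt{2} + \sqrt{19}\right) 2 = \left(\sqrt{19} + 16 \sqrt{2}\right) 2 = 2 \sqrt{19} + 32 \sqrt{2}$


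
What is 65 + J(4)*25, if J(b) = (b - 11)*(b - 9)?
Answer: 940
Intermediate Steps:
J(b) = (-11 + b)*(-9 + b)
65 + J(4)*25 = 65 + (99 + 4² - 20*4)*25 = 65 + (99 + 16 - 80)*25 = 65 + 35*25 = 65 + 875 = 940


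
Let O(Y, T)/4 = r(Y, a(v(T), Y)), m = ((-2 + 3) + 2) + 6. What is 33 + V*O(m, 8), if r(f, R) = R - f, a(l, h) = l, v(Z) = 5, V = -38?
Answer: 641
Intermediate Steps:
m = 9 (m = (1 + 2) + 6 = 3 + 6 = 9)
O(Y, T) = 20 - 4*Y (O(Y, T) = 4*(5 - Y) = 20 - 4*Y)
33 + V*O(m, 8) = 33 - 38*(20 - 4*9) = 33 - 38*(20 - 36) = 33 - 38*(-16) = 33 + 608 = 641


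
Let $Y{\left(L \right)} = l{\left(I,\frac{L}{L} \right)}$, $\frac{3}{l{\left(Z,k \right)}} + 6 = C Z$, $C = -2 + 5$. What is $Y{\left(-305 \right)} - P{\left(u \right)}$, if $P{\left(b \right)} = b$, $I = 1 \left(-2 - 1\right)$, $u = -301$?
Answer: $\frac{1504}{5} \approx 300.8$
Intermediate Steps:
$C = 3$
$I = -3$ ($I = 1 \left(-3\right) = -3$)
$l{\left(Z,k \right)} = \frac{3}{-6 + 3 Z}$
$Y{\left(L \right)} = - \frac{1}{5}$ ($Y{\left(L \right)} = \frac{1}{-2 - 3} = \frac{1}{-5} = - \frac{1}{5}$)
$Y{\left(-305 \right)} - P{\left(u \right)} = - \frac{1}{5} - -301 = - \frac{1}{5} + 301 = \frac{1504}{5}$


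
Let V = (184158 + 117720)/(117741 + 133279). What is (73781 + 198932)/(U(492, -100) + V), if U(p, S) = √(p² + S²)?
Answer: -5166371582403570/3970680939264679 + 17183929860605200*√15754/3970680939264679 ≈ 541.89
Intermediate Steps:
V = 150939/125510 (V = 301878/251020 = 301878*(1/251020) = 150939/125510 ≈ 1.2026)
U(p, S) = √(S² + p²)
(73781 + 198932)/(U(492, -100) + V) = (73781 + 198932)/(√((-100)² + 492²) + 150939/125510) = 272713/(√(10000 + 242064) + 150939/125510) = 272713/(√252064 + 150939/125510) = 272713/(4*√15754 + 150939/125510) = 272713/(150939/125510 + 4*√15754)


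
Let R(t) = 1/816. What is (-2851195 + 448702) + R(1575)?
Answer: -1960434287/816 ≈ -2.4025e+6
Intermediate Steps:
R(t) = 1/816
(-2851195 + 448702) + R(1575) = (-2851195 + 448702) + 1/816 = -2402493 + 1/816 = -1960434287/816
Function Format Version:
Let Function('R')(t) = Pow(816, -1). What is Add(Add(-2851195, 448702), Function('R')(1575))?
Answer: Rational(-1960434287, 816) ≈ -2.4025e+6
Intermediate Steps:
Function('R')(t) = Rational(1, 816)
Add(Add(-2851195, 448702), Function('R')(1575)) = Add(Add(-2851195, 448702), Rational(1, 816)) = Add(-2402493, Rational(1, 816)) = Rational(-1960434287, 816)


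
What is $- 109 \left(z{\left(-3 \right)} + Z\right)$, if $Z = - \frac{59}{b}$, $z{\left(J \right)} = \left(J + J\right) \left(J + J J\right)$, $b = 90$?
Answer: $\frac{359591}{90} \approx 3995.5$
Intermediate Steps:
$z{\left(J \right)} = 2 J \left(J + J^{2}\right)$
$Z = - \frac{59}{90} \approx -0.65556$
$- 109 \left(z{\left(-3 \right)} + Z\right) = - 109 \left(2 \left(-3\right)^{2} \left(1 - 3\right) - \frac{59}{90}\right) = - 109 \left(2 \cdot 9 \left(-2\right) - \frac{59}{90}\right) = - 109 \left(-36 - \frac{59}{90}\right) = \left(-109\right) \left(- \frac{3299}{90}\right) = \frac{359591}{90}$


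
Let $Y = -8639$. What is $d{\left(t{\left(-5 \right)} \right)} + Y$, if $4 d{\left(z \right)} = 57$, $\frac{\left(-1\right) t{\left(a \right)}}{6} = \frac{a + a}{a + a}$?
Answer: $- \frac{34499}{4} \approx -8624.8$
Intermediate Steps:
$t{\left(a \right)} = -6$ ($t{\left(a \right)} = - 6 \frac{a + a}{a + a} = - 6 \frac{2 a}{2 a} = - 6 \cdot 2 a \frac{1}{2 a} = \left(-6\right) 1 = -6$)
$d{\left(z \right)} = \frac{57}{4}$ ($d{\left(z \right)} = \frac{1}{4} \cdot 57 = \frac{57}{4}$)
$d{\left(t{\left(-5 \right)} \right)} + Y = \frac{57}{4} - 8639 = - \frac{34499}{4}$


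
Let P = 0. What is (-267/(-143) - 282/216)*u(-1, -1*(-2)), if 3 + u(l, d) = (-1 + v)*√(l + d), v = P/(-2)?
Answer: -2891/1287 ≈ -2.2463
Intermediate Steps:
v = 0 (v = 0/(-2) = 0*(-½) = 0)
u(l, d) = -3 - √(d + l) (u(l, d) = -3 + (-1 + 0)*√(l + d) = -3 - √(d + l))
(-267/(-143) - 282/216)*u(-1, -1*(-2)) = (-267/(-143) - 282/216)*(-3 - √(-1*(-2) - 1)) = (-267*(-1/143) - 282*1/216)*(-3 - √(2 - 1)) = (267/143 - 47/36)*(-3 - √1) = 2891*(-3 - 1*1)/5148 = 2891*(-3 - 1)/5148 = (2891/5148)*(-4) = -2891/1287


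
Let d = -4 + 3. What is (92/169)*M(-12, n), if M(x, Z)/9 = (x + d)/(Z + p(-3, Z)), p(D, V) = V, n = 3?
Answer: -138/13 ≈ -10.615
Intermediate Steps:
d = -1
M(x, Z) = 9*(-1 + x)/(2*Z) (M(x, Z) = 9*((x - 1)/(Z + Z)) = 9*((-1 + x)/((2*Z))) = 9*((-1 + x)*(1/(2*Z))) = 9*((-1 + x)/(2*Z)) = 9*(-1 + x)/(2*Z))
(92/169)*M(-12, n) = (92/169)*((9/2)*(-1 - 12)/3) = (92*(1/169))*((9/2)*(1/3)*(-13)) = (92/169)*(-39/2) = -138/13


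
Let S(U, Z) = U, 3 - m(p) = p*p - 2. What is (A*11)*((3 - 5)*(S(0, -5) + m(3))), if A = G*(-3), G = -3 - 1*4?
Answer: 1848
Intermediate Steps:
m(p) = 5 - p**2 (m(p) = 3 - (p*p - 2) = 3 - (p**2 - 2) = 3 - (-2 + p**2) = 3 + (2 - p**2) = 5 - p**2)
G = -7 (G = -3 - 4 = -7)
A = 21 (A = -7*(-3) = 21)
(A*11)*((3 - 5)*(S(0, -5) + m(3))) = (21*11)*((3 - 5)*(0 + (5 - 1*3**2))) = 231*(-2*(0 + (5 - 1*9))) = 231*(-2*(0 + (5 - 9))) = 231*(-2*(0 - 4)) = 231*(-2*(-4)) = 231*8 = 1848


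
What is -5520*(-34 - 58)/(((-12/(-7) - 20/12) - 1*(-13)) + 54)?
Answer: 166635/22 ≈ 7574.3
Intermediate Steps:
-5520*(-34 - 58)/(((-12/(-7) - 20/12) - 1*(-13)) + 54) = -(-507840)/(((-12*(-⅐) - 20*1/12) + 13) + 54) = -(-507840)/(((12/7 - 5/3) + 13) + 54) = -(-507840)/((1/21 + 13) + 54) = -(-507840)/(274/21 + 54) = -(-507840)/1408/21 = -(-507840)*21/1408 = -5520*(-483/352) = 166635/22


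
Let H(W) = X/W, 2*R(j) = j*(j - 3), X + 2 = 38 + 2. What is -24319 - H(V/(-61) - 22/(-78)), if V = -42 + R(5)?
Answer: -25750384/1057 ≈ -24362.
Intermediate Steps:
X = 38 (X = -2 + (38 + 2) = -2 + 40 = 38)
R(j) = j*(-3 + j)/2 (R(j) = (j*(j - 3))/2 = (j*(-3 + j))/2 = j*(-3 + j)/2)
V = -37 (V = -42 + (½)*5*(-3 + 5) = -42 + (½)*5*2 = -42 + 5 = -37)
H(W) = 38/W
-24319 - H(V/(-61) - 22/(-78)) = -24319 - 38/(-37/(-61) - 22/(-78)) = -24319 - 38/(-37*(-1/61) - 22*(-1/78)) = -24319 - 38/(37/61 + 11/39) = -24319 - 38/2114/2379 = -24319 - 38*2379/2114 = -24319 - 1*45201/1057 = -24319 - 45201/1057 = -25750384/1057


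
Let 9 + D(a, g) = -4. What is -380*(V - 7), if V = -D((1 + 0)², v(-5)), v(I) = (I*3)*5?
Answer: -2280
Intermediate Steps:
v(I) = 15*I (v(I) = (3*I)*5 = 15*I)
D(a, g) = -13 (D(a, g) = -9 - 4 = -13)
V = 13 (V = -1*(-13) = 13)
-380*(V - 7) = -380*(13 - 7) = -380*6 = -95*24 = -2280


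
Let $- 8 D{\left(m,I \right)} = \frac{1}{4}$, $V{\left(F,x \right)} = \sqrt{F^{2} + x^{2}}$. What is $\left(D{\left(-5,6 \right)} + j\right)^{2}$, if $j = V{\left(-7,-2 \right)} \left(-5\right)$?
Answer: $\frac{1356801}{1024} + \frac{5 \sqrt{53}}{16} \approx 1327.3$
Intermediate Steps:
$D{\left(m,I \right)} = - \frac{1}{32}$ ($D{\left(m,I \right)} = - \frac{1}{8 \cdot 4} = \left(- \frac{1}{8}\right) \frac{1}{4} = - \frac{1}{32}$)
$j = - 5 \sqrt{53}$ ($j = \sqrt{\left(-7\right)^{2} + \left(-2\right)^{2}} \left(-5\right) = \sqrt{49 + 4} \left(-5\right) = \sqrt{53} \left(-5\right) = - 5 \sqrt{53} \approx -36.401$)
$\left(D{\left(-5,6 \right)} + j\right)^{2} = \left(- \frac{1}{32} - 5 \sqrt{53}\right)^{2}$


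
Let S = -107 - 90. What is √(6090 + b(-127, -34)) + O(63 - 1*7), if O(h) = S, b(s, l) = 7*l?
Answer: -197 + 2*√1463 ≈ -120.50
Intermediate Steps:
S = -197
O(h) = -197
√(6090 + b(-127, -34)) + O(63 - 1*7) = √(6090 + 7*(-34)) - 197 = √(6090 - 238) - 197 = √5852 - 197 = 2*√1463 - 197 = -197 + 2*√1463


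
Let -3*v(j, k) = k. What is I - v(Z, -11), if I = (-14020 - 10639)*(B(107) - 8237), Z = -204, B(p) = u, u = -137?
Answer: 619483387/3 ≈ 2.0649e+8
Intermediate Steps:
B(p) = -137
I = 206494466 (I = (-14020 - 10639)*(-137 - 8237) = -24659*(-8374) = 206494466)
v(j, k) = -k/3
I - v(Z, -11) = 206494466 - (-1)*(-11)/3 = 206494466 - 1*11/3 = 206494466 - 11/3 = 619483387/3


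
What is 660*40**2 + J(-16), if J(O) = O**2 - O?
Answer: 1056272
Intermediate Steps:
660*40**2 + J(-16) = 660*40**2 - 16*(-1 - 16) = 660*1600 - 16*(-17) = 1056000 + 272 = 1056272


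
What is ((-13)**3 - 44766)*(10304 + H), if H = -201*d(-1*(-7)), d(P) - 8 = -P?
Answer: -474467189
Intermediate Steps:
d(P) = 8 - P
H = -201 (H = -201*(8 - (-1)*(-7)) = -201*(8 - 1*7) = -201*(8 - 7) = -201*1 = -201)
((-13)**3 - 44766)*(10304 + H) = ((-13)**3 - 44766)*(10304 - 201) = (-2197 - 44766)*10103 = -46963*10103 = -474467189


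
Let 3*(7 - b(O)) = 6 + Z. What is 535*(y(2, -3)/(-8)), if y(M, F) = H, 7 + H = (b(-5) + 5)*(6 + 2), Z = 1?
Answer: -112885/24 ≈ -4703.5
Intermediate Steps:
b(O) = 14/3 (b(O) = 7 - (6 + 1)/3 = 7 - ⅓*7 = 7 - 7/3 = 14/3)
H = 211/3 (H = -7 + (14/3 + 5)*(6 + 2) = -7 + (29/3)*8 = -7 + 232/3 = 211/3 ≈ 70.333)
y(M, F) = 211/3
535*(y(2, -3)/(-8)) = 535*((211/3)/(-8)) = 535*((211/3)*(-⅛)) = 535*(-211/24) = -112885/24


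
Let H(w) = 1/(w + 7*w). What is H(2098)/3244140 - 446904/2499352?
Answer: -1470140435369/8221896509760 ≈ -0.17881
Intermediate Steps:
H(w) = 1/(8*w)
H(2098)/3244140 - 446904/2499352 = ((1/8)/2098)/3244140 - 446904/2499352 = ((1/8)*(1/2098))*(1/3244140) - 446904*1/2499352 = (1/16784)*(1/3244140) - 27/151 = 1/54449645760 - 27/151 = -1470140435369/8221896509760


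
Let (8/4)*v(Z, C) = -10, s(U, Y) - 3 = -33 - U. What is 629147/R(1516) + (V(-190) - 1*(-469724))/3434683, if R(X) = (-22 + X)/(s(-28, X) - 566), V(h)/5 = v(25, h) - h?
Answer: -613701071959081/2565708201 ≈ -2.3919e+5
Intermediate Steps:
s(U, Y) = -30 - U (s(U, Y) = 3 + (-33 - U) = -30 - U)
v(Z, C) = -5 (v(Z, C) = (½)*(-10) = -5)
V(h) = -25 - 5*h (V(h) = 5*(-5 - h) = -25 - 5*h)
R(X) = 11/284 - X/568 (R(X) = (-22 + X)/((-30 - 1*(-28)) - 566) = (-22 + X)/((-30 + 28) - 566) = (-22 + X)/(-2 - 566) = (-22 + X)/(-568) = (-22 + X)*(-1/568) = 11/284 - X/568)
629147/R(1516) + (V(-190) - 1*(-469724))/3434683 = 629147/(11/284 - 1/568*1516) + ((-25 - 5*(-190)) - 1*(-469724))/3434683 = 629147/(11/284 - 379/142) + ((-25 + 950) + 469724)*(1/3434683) = 629147/(-747/284) + (925 + 469724)*(1/3434683) = 629147*(-284/747) + 470649*(1/3434683) = -178677748/747 + 470649/3434683 = -613701071959081/2565708201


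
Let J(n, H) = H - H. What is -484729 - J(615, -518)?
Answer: -484729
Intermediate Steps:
J(n, H) = 0
-484729 - J(615, -518) = -484729 - 1*0 = -484729 + 0 = -484729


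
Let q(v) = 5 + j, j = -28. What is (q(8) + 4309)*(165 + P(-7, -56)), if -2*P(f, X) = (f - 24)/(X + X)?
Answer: 79138847/112 ≈ 7.0660e+5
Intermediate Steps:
P(f, X) = -(-24 + f)/(4*X) (P(f, X) = -(f - 24)/(2*(X + X)) = -(-24 + f)/(2*(2*X)) = -(-24 + f)*1/(2*X)/2 = -(-24 + f)/(4*X))
q(v) = -23 (q(v) = 5 - 28 = -23)
(q(8) + 4309)*(165 + P(-7, -56)) = (-23 + 4309)*(165 + (¼)*(24 - 1*(-7))/(-56)) = 4286*(165 + (¼)*(-1/56)*(24 + 7)) = 4286*(165 + (¼)*(-1/56)*31) = 4286*(165 - 31/224) = 4286*(36929/224) = 79138847/112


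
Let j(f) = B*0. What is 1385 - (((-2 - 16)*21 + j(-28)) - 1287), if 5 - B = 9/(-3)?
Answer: 3050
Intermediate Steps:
B = 8 (B = 5 - 9/(-3) = 5 - 9*(-1)/3 = 5 - 1*(-3) = 5 + 3 = 8)
j(f) = 0 (j(f) = 8*0 = 0)
1385 - (((-2 - 16)*21 + j(-28)) - 1287) = 1385 - (((-2 - 16)*21 + 0) - 1287) = 1385 - ((-18*21 + 0) - 1287) = 1385 - ((-378 + 0) - 1287) = 1385 - (-378 - 1287) = 1385 - 1*(-1665) = 1385 + 1665 = 3050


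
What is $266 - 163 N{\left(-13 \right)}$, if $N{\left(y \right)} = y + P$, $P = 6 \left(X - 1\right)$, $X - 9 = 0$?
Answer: $-5439$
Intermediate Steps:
$X = 9$ ($X = 9 + 0 = 9$)
$P = 48$ ($P = 6 \left(9 - 1\right) = 6 \cdot 8 = 48$)
$N{\left(y \right)} = 48 + y$ ($N{\left(y \right)} = y + 48 = 48 + y$)
$266 - 163 N{\left(-13 \right)} = 266 - 163 \left(48 - 13\right) = 266 - 5705 = -5439$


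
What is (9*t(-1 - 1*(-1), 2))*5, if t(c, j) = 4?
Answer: 180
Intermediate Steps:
(9*t(-1 - 1*(-1), 2))*5 = (9*4)*5 = 36*5 = 180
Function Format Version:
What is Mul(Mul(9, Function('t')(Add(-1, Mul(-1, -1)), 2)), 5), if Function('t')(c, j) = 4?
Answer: 180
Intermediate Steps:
Mul(Mul(9, Function('t')(Add(-1, Mul(-1, -1)), 2)), 5) = Mul(Mul(9, 4), 5) = Mul(36, 5) = 180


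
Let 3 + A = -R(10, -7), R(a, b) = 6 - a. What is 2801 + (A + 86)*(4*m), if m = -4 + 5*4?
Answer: 8369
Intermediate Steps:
m = 16 (m = -4 + 20 = 16)
A = 1 (A = -3 - (6 - 1*10) = -3 - (6 - 10) = -3 - 1*(-4) = -3 + 4 = 1)
2801 + (A + 86)*(4*m) = 2801 + (1 + 86)*(4*16) = 2801 + 87*64 = 2801 + 5568 = 8369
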